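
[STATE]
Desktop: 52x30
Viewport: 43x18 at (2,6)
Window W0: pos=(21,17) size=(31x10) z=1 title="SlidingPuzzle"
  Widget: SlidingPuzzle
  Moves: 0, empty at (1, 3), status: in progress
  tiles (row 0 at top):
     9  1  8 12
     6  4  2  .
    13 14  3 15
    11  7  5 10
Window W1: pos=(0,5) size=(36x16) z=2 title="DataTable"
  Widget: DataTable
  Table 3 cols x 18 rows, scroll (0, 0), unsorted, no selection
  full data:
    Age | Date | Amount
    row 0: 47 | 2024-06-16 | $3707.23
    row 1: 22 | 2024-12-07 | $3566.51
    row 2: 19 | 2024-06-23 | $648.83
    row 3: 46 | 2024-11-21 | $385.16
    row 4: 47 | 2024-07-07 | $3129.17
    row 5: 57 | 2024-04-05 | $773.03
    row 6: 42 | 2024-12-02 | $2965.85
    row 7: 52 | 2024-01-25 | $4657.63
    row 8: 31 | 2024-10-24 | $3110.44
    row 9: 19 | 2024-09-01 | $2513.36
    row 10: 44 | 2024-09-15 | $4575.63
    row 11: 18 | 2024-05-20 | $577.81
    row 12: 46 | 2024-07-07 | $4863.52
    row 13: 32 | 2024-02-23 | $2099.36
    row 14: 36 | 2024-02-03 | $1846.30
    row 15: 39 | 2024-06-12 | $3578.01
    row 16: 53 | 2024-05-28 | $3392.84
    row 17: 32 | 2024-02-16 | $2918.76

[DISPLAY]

DataTable                        ┃         
─────────────────────────────────┨         
ge│Date      │Amount             ┃         
──┼──────────┼────────           ┃         
7 │2024-06-16│$3707.23           ┃         
2 │2024-12-07│$3566.51           ┃         
9 │2024-06-23│$648.83            ┃         
6 │2024-11-21│$385.16            ┃         
7 │2024-07-07│$3129.17           ┃         
7 │2024-04-05│$773.03            ┃         
2 │2024-12-02│$2965.85           ┃         
2 │2024-01-25│$4657.63           ┃━━━━━━━━━
1 │2024-10-24│$3110.44           ┃         
9 │2024-09-01│$2513.36           ┃─────────
━━━━━━━━━━━━━━━━━━━━━━━━━━━━━━━━━┛─┬────┐  
                   ┃│  9 │  1 │  8 │ 12 │  
                   ┃├────┼────┼────┼────┤  
                   ┃│  6 │  4 │  2 │    │  


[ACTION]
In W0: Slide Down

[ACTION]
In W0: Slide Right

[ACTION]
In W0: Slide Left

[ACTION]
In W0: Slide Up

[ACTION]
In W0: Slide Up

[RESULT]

DataTable                        ┃         
─────────────────────────────────┨         
ge│Date      │Amount             ┃         
──┼──────────┼────────           ┃         
7 │2024-06-16│$3707.23           ┃         
2 │2024-12-07│$3566.51           ┃         
9 │2024-06-23│$648.83            ┃         
6 │2024-11-21│$385.16            ┃         
7 │2024-07-07│$3129.17           ┃         
7 │2024-04-05│$773.03            ┃         
2 │2024-12-02│$2965.85           ┃         
2 │2024-01-25│$4657.63           ┃━━━━━━━━━
1 │2024-10-24│$3110.44           ┃         
9 │2024-09-01│$2513.36           ┃─────────
━━━━━━━━━━━━━━━━━━━━━━━━━━━━━━━━━┛─┬────┐  
                   ┃│  9 │  1 │  8 │ 12 │  
                   ┃├────┼────┼────┼────┤  
                   ┃│  6 │  4 │  2 │ 15 │  


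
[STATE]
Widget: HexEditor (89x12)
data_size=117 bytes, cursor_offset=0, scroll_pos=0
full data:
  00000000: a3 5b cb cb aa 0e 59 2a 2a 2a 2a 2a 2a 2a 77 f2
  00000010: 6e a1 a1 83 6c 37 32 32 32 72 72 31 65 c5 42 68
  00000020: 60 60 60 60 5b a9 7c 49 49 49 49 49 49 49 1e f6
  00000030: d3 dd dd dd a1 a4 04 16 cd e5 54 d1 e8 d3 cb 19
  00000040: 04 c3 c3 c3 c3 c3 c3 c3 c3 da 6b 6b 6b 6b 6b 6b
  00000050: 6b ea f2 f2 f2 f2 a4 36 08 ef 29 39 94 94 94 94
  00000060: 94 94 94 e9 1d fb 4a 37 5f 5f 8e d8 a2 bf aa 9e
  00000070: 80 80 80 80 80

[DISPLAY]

00000000  A3 5b cb cb aa 0e 59 2a  2a 2a 2a 2a 2a 2a 77 f2  |.[....Y*******w.|           
00000010  6e a1 a1 83 6c 37 32 32  32 72 72 31 65 c5 42 68  |n...l7222rr1e.Bh|           
00000020  60 60 60 60 5b a9 7c 49  49 49 49 49 49 49 1e f6  |````[.|IIIIIII..|           
00000030  d3 dd dd dd a1 a4 04 16  cd e5 54 d1 e8 d3 cb 19  |..........T.....|           
00000040  04 c3 c3 c3 c3 c3 c3 c3  c3 da 6b 6b 6b 6b 6b 6b  |..........kkkkkk|           
00000050  6b ea f2 f2 f2 f2 a4 36  08 ef 29 39 94 94 94 94  |k......6..)9....|           
00000060  94 94 94 e9 1d fb 4a 37  5f 5f 8e d8 a2 bf aa 9e  |......J7__......|           
00000070  80 80 80 80 80                                    |.....           |           
                                                                                         
                                                                                         
                                                                                         
                                                                                         


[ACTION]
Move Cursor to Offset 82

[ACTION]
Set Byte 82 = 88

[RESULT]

00000000  a3 5b cb cb aa 0e 59 2a  2a 2a 2a 2a 2a 2a 77 f2  |.[....Y*******w.|           
00000010  6e a1 a1 83 6c 37 32 32  32 72 72 31 65 c5 42 68  |n...l7222rr1e.Bh|           
00000020  60 60 60 60 5b a9 7c 49  49 49 49 49 49 49 1e f6  |````[.|IIIIIII..|           
00000030  d3 dd dd dd a1 a4 04 16  cd e5 54 d1 e8 d3 cb 19  |..........T.....|           
00000040  04 c3 c3 c3 c3 c3 c3 c3  c3 da 6b 6b 6b 6b 6b 6b  |..........kkkkkk|           
00000050  6b ea 88 f2 f2 f2 a4 36  08 ef 29 39 94 94 94 94  |k......6..)9....|           
00000060  94 94 94 e9 1d fb 4a 37  5f 5f 8e d8 a2 bf aa 9e  |......J7__......|           
00000070  80 80 80 80 80                                    |.....           |           
                                                                                         
                                                                                         
                                                                                         
                                                                                         


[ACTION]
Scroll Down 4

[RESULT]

00000040  04 c3 c3 c3 c3 c3 c3 c3  c3 da 6b 6b 6b 6b 6b 6b  |..........kkkkkk|           
00000050  6b ea 88 f2 f2 f2 a4 36  08 ef 29 39 94 94 94 94  |k......6..)9....|           
00000060  94 94 94 e9 1d fb 4a 37  5f 5f 8e d8 a2 bf aa 9e  |......J7__......|           
00000070  80 80 80 80 80                                    |.....           |           
                                                                                         
                                                                                         
                                                                                         
                                                                                         
                                                                                         
                                                                                         
                                                                                         
                                                                                         


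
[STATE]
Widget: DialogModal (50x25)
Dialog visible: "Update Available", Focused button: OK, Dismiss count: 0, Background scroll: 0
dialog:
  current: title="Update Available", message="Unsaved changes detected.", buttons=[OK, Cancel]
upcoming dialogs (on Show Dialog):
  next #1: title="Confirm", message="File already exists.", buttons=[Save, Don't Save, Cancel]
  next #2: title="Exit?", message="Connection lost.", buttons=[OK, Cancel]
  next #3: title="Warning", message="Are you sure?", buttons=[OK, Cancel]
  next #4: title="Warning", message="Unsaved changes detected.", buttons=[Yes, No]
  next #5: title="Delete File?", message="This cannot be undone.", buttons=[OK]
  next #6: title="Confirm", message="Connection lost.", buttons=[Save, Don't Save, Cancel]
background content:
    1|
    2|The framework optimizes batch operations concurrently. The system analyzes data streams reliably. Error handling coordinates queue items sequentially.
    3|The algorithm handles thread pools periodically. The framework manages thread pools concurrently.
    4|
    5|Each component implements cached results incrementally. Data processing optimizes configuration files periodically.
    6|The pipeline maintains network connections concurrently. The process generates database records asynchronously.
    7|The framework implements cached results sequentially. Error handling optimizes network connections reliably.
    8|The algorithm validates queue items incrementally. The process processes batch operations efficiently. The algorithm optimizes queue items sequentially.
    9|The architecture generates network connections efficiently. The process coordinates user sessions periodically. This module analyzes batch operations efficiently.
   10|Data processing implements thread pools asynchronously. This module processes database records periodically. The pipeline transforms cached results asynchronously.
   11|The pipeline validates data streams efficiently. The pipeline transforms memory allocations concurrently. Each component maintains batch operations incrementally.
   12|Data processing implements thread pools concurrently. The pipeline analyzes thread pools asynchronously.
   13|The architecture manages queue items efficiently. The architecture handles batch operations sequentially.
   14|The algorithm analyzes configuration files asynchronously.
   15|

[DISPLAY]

                                                  
The framework optimizes batch operations concurren
The algorithm handles thread pools periodically. T
                                                  
Each component implements cached results increment
The pipeline maintains network connections concurr
The framework implements cached results sequential
The algorithm validates queue items incrementally.
The architecture generates network connections eff
Data processing implements thread pools asynchrono
The pipeli┌───────────────────────────┐iciently. T
Data proce│      Update Available     │ concurrent
The archit│ Unsaved changes detected. │ficiently. 
The algori│       [OK]  Cancel        │les asynchr
          └───────────────────────────┘           
                                                  
                                                  
                                                  
                                                  
                                                  
                                                  
                                                  
                                                  
                                                  
                                                  


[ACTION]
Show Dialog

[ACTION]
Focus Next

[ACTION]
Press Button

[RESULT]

                                                  
The framework optimizes batch operations concurren
The algorithm handles thread pools periodically. T
                                                  
Each component implements cached results increment
The pipeline maintains network connections concurr
The framework implements cached results sequential
The algorithm validates queue items incrementally.
The architecture generates network connections eff
Data processing implements thread pools asynchrono
The pipeline validates data streams efficiently. T
Data processing implements thread pools concurrent
The architecture manages queue items efficiently. 
The algorithm analyzes configuration files asynchr
                                                  
                                                  
                                                  
                                                  
                                                  
                                                  
                                                  
                                                  
                                                  
                                                  
                                                  


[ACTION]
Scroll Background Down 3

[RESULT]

                                                  
Each component implements cached results increment
The pipeline maintains network connections concurr
The framework implements cached results sequential
The algorithm validates queue items incrementally.
The architecture generates network connections eff
Data processing implements thread pools asynchrono
The pipeline validates data streams efficiently. T
Data processing implements thread pools concurrent
The architecture manages queue items efficiently. 
The algorithm analyzes configuration files asynchr
                                                  
                                                  
                                                  
                                                  
                                                  
                                                  
                                                  
                                                  
                                                  
                                                  
                                                  
                                                  
                                                  
                                                  


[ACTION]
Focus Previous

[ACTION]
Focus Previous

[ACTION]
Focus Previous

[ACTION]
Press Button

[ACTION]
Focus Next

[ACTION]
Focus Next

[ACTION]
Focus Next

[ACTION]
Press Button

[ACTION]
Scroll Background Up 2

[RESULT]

The framework optimizes batch operations concurren
The algorithm handles thread pools periodically. T
                                                  
Each component implements cached results increment
The pipeline maintains network connections concurr
The framework implements cached results sequential
The algorithm validates queue items incrementally.
The architecture generates network connections eff
Data processing implements thread pools asynchrono
The pipeline validates data streams efficiently. T
Data processing implements thread pools concurrent
The architecture manages queue items efficiently. 
The algorithm analyzes configuration files asynchr
                                                  
                                                  
                                                  
                                                  
                                                  
                                                  
                                                  
                                                  
                                                  
                                                  
                                                  
                                                  


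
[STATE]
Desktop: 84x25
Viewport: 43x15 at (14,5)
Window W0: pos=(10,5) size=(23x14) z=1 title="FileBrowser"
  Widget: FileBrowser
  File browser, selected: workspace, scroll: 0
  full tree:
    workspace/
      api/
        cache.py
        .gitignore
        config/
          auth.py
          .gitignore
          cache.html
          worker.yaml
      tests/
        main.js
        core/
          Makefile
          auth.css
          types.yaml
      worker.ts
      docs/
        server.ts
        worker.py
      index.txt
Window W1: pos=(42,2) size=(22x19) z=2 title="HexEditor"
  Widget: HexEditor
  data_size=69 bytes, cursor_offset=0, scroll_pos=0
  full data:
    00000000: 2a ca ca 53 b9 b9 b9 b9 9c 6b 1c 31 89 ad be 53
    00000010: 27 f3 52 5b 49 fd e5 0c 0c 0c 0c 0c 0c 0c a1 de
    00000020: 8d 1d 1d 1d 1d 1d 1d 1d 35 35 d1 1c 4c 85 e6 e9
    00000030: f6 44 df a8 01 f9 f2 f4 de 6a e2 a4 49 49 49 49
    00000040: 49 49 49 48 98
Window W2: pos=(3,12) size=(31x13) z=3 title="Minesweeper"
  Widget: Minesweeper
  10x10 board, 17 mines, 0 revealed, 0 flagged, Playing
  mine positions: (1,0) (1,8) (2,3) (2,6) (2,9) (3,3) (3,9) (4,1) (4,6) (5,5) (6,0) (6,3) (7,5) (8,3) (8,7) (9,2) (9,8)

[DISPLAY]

━━━━━━━━━━━━━━━━━━┓         ┃00000000  2A c
leBrowser         ┃         ┃00000010  27 f
──────────────────┨         ┃00000020  8d 1
-] workspace/     ┃         ┃00000030  f6 4
 [+] api/         ┃         ┃00000040  49 4
 [+] tests/       ┃         ┃              
 worker.ts        ┃         ┃              
━━━━━━━━━━━━━━━━━━━┓        ┃              
er                 ┃        ┃              
───────────────────┨        ┃              
                   ┃        ┃              
                   ┃        ┃              
                   ┃        ┃              
                   ┃        ┃              
                   ┃        ┃              


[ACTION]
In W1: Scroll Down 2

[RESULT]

━━━━━━━━━━━━━━━━━━┓         ┃00000020  8d 1
leBrowser         ┃         ┃00000030  f6 4
──────────────────┨         ┃00000040  49 4
-] workspace/     ┃         ┃              
 [+] api/         ┃         ┃              
 [+] tests/       ┃         ┃              
 worker.ts        ┃         ┃              
━━━━━━━━━━━━━━━━━━━┓        ┃              
er                 ┃        ┃              
───────────────────┨        ┃              
                   ┃        ┃              
                   ┃        ┃              
                   ┃        ┃              
                   ┃        ┃              
                   ┃        ┃              


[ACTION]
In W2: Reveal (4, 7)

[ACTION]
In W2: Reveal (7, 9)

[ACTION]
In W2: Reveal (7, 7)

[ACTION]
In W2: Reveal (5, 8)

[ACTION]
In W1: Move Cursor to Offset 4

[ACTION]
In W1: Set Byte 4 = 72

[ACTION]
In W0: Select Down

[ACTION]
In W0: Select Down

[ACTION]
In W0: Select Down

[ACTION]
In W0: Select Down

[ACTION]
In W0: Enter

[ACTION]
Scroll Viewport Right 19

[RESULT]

         ┃00000020  8d 1d 1d 1┃            
         ┃00000030  f6 44 df a┃            
         ┃00000040  49 49 49 4┃            
         ┃                    ┃            
         ┃                    ┃            
         ┃                    ┃            
         ┃                    ┃            
┓        ┃                    ┃            
┃        ┃                    ┃            
┨        ┃                    ┃            
┃        ┃                    ┃            
┃        ┃                    ┃            
┃        ┃                    ┃            
┃        ┃                    ┃            
┃        ┃                    ┃            


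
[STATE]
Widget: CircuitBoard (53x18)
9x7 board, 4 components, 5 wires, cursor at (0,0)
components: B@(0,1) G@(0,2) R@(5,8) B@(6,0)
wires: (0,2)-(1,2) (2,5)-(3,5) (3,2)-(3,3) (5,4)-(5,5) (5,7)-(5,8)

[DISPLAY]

   0 1 2 3 4 5 6 7 8                                 
0  [.]  B   G                                        
            │                                        
1           ·                                        
                                                     
2                       ·                            
                        │                            
3           · ─ ·       ·                            
                                                     
4                                                    
                                                     
5                   · ─ ·       · ─ R                
                                                     
6   B                                                
Cursor: (0,0)                                        
                                                     
                                                     
                                                     


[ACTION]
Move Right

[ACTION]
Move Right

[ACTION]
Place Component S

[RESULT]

   0 1 2 3 4 5 6 7 8                                 
0       B  [S]                                       
            │                                        
1           ·                                        
                                                     
2                       ·                            
                        │                            
3           · ─ ·       ·                            
                                                     
4                                                    
                                                     
5                   · ─ ·       · ─ R                
                                                     
6   B                                                
Cursor: (0,2)                                        
                                                     
                                                     
                                                     


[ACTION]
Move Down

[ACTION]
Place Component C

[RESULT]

   0 1 2 3 4 5 6 7 8                                 
0       B   S                                        
            │                                        
1          [C]                                       
                                                     
2                       ·                            
                        │                            
3           · ─ ·       ·                            
                                                     
4                                                    
                                                     
5                   · ─ ·       · ─ R                
                                                     
6   B                                                
Cursor: (1,2)                                        
                                                     
                                                     
                                                     


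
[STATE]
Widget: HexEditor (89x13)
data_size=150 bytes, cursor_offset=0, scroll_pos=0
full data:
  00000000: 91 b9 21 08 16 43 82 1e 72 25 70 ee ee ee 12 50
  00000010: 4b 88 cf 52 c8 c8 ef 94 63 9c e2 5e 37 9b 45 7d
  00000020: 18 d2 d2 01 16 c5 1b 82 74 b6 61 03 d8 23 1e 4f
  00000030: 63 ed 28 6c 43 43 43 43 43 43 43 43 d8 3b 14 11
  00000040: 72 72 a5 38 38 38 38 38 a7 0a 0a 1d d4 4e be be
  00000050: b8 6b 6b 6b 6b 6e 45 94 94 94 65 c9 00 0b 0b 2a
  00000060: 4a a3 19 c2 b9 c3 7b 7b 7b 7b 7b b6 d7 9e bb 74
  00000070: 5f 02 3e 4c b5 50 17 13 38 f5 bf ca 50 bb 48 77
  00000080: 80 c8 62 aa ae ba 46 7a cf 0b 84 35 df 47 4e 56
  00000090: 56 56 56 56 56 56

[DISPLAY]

00000000  91 b9 21 08 16 43 82 1e  72 25 70 ee ee ee 12 50  |..!..C..r%p....P|           
00000010  4b 88 cf 52 c8 c8 ef 94  63 9c e2 5e 37 9b 45 7d  |K..R....c..^7.E}|           
00000020  18 d2 d2 01 16 c5 1b 82  74 b6 61 03 d8 23 1e 4f  |........t.a..#.O|           
00000030  63 ed 28 6c 43 43 43 43  43 43 43 43 d8 3b 14 11  |c.(lCCCCCCCC.;..|           
00000040  72 72 a5 38 38 38 38 38  a7 0a 0a 1d d4 4e be be  |rr.88888.....N..|           
00000050  b8 6b 6b 6b 6b 6e 45 94  94 94 65 c9 00 0b 0b 2a  |.kkkknE...e....*|           
00000060  4a a3 19 c2 b9 c3 7b 7b  7b 7b 7b b6 d7 9e bb 74  |J.....{{{{{....t|           
00000070  5f 02 3e 4c b5 50 17 13  38 f5 bf ca 50 bb 48 77  |_.>L.P..8...P.Hw|           
00000080  80 c8 62 aa ae ba 46 7a  cf 0b 84 35 df 47 4e 56  |..b...Fz...5.GNV|           
00000090  56 56 56 56 56 56                                 |VVVVVV          |           
                                                                                         
                                                                                         
                                                                                         


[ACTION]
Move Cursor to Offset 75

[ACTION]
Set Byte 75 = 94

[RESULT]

00000000  91 b9 21 08 16 43 82 1e  72 25 70 ee ee ee 12 50  |..!..C..r%p....P|           
00000010  4b 88 cf 52 c8 c8 ef 94  63 9c e2 5e 37 9b 45 7d  |K..R....c..^7.E}|           
00000020  18 d2 d2 01 16 c5 1b 82  74 b6 61 03 d8 23 1e 4f  |........t.a..#.O|           
00000030  63 ed 28 6c 43 43 43 43  43 43 43 43 d8 3b 14 11  |c.(lCCCCCCCC.;..|           
00000040  72 72 a5 38 38 38 38 38  a7 0a 0a 94 d4 4e be be  |rr.88888.....N..|           
00000050  b8 6b 6b 6b 6b 6e 45 94  94 94 65 c9 00 0b 0b 2a  |.kkkknE...e....*|           
00000060  4a a3 19 c2 b9 c3 7b 7b  7b 7b 7b b6 d7 9e bb 74  |J.....{{{{{....t|           
00000070  5f 02 3e 4c b5 50 17 13  38 f5 bf ca 50 bb 48 77  |_.>L.P..8...P.Hw|           
00000080  80 c8 62 aa ae ba 46 7a  cf 0b 84 35 df 47 4e 56  |..b...Fz...5.GNV|           
00000090  56 56 56 56 56 56                                 |VVVVVV          |           
                                                                                         
                                                                                         
                                                                                         


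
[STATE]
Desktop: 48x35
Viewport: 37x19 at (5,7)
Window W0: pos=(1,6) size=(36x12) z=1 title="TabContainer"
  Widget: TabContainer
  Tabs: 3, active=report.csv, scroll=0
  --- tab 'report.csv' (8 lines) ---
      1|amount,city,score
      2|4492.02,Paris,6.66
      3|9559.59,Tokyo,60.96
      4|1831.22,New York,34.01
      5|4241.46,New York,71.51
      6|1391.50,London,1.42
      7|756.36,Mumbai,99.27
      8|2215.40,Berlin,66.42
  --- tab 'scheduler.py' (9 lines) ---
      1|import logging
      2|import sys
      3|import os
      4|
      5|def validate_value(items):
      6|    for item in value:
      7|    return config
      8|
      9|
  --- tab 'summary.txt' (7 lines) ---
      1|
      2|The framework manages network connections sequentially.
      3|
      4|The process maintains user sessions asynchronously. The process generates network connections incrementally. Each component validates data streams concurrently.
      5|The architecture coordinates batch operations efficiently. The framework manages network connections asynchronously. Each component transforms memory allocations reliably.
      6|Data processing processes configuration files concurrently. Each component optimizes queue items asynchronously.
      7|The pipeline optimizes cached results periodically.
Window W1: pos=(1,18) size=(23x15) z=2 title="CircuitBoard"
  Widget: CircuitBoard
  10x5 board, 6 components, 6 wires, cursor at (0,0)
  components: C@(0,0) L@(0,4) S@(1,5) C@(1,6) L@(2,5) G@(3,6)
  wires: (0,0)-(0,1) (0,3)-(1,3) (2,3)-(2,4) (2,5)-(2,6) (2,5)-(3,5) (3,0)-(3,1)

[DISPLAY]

bContainer                     ┃     
───────────────────────────────┨     
port.csv]│ scheduler.py │ summa┃     
───────────────────────────────┃     
unt,city,score                 ┃     
2.02,Paris,6.66                ┃     
9.59,Tokyo,60.96               ┃     
1.22,New York,34.01            ┃     
1.46,New York,71.51            ┃     
1.50,London,1.42               ┃     
━━━━━━━━━━━━━━━━━━━━━━━━━━━━━━━┛     
━━━━━━━━━━━━━━━━━━┓                  
rcuitBoard        ┃                  
──────────────────┨                  
0 1 2 3 4 5 6 7 8 ┃                  
[C]─ ·       ·   L┃                  
             │    ┃                  
             ·    ┃                  
                  ┃                  


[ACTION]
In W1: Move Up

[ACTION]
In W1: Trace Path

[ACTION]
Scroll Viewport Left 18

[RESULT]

 ┃ TabContainer                     ┃
 ┠──────────────────────────────────┨
 ┃[report.csv]│ scheduler.py │ summa┃
 ┃──────────────────────────────────┃
 ┃amount,city,score                 ┃
 ┃4492.02,Paris,6.66                ┃
 ┃9559.59,Tokyo,60.96               ┃
 ┃1831.22,New York,34.01            ┃
 ┃4241.46,New York,71.51            ┃
 ┃1391.50,London,1.42               ┃
 ┗━━━━━━━━━━━━━━━━━━━━━━━━━━━━━━━━━━┛
 ┏━━━━━━━━━━━━━━━━━━━━━┓             
 ┃ CircuitBoard        ┃             
 ┠─────────────────────┨             
 ┃   0 1 2 3 4 5 6 7 8 ┃             
 ┃0  [C]─ ·       ·   L┃             
 ┃                │    ┃             
 ┃1               ·    ┃             
 ┃                     ┃             


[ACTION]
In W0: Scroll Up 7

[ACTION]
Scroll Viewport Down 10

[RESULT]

 ┃1391.50,London,1.42               ┃
 ┗━━━━━━━━━━━━━━━━━━━━━━━━━━━━━━━━━━┛
 ┏━━━━━━━━━━━━━━━━━━━━━┓             
 ┃ CircuitBoard        ┃             
 ┠─────────────────────┨             
 ┃   0 1 2 3 4 5 6 7 8 ┃             
 ┃0  [C]─ ·       ·   L┃             
 ┃                │    ┃             
 ┃1               ·    ┃             
 ┃                     ┃             
 ┃2               · ─ ·┃             
 ┃                     ┃             
 ┃3   · ─ ·            ┃             
 ┃                     ┃             
 ┃4                    ┃             
 ┃Cursor: (0,0)  Trace:┃             
 ┗━━━━━━━━━━━━━━━━━━━━━┛             
                                     
                                     


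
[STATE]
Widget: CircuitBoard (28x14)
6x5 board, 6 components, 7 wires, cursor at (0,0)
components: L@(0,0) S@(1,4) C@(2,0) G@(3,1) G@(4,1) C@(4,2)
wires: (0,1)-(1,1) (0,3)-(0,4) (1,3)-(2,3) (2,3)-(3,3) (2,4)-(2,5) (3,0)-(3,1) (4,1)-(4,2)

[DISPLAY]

   0 1 2 3 4 5              
0  [L]  ·       · ─ ·       
        │                   
1       ·       ·   S       
                │           
2   C           ·   · ─ ·   
                │           
3   · ─ G       ·           
                            
4       G ─ C               
Cursor: (0,0)               
                            
                            
                            


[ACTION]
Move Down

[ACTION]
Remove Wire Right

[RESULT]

   0 1 2 3 4 5              
0   L   ·       · ─ ·       
        │                   
1  [.]  ·       ·   S       
                │           
2   C           ·   · ─ ·   
                │           
3   · ─ G       ·           
                            
4       G ─ C               
Cursor: (1,0)               
                            
                            
                            


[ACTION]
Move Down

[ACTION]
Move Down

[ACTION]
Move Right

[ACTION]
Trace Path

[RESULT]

   0 1 2 3 4 5              
0   L   ·       · ─ ·       
        │                   
1       ·       ·   S       
                │           
2   C           ·   · ─ ·   
                │           
3   · ─[G]      ·           
                            
4       G ─ C               
Cursor: (3,1)  Trace: G (1 n
                            
                            
                            


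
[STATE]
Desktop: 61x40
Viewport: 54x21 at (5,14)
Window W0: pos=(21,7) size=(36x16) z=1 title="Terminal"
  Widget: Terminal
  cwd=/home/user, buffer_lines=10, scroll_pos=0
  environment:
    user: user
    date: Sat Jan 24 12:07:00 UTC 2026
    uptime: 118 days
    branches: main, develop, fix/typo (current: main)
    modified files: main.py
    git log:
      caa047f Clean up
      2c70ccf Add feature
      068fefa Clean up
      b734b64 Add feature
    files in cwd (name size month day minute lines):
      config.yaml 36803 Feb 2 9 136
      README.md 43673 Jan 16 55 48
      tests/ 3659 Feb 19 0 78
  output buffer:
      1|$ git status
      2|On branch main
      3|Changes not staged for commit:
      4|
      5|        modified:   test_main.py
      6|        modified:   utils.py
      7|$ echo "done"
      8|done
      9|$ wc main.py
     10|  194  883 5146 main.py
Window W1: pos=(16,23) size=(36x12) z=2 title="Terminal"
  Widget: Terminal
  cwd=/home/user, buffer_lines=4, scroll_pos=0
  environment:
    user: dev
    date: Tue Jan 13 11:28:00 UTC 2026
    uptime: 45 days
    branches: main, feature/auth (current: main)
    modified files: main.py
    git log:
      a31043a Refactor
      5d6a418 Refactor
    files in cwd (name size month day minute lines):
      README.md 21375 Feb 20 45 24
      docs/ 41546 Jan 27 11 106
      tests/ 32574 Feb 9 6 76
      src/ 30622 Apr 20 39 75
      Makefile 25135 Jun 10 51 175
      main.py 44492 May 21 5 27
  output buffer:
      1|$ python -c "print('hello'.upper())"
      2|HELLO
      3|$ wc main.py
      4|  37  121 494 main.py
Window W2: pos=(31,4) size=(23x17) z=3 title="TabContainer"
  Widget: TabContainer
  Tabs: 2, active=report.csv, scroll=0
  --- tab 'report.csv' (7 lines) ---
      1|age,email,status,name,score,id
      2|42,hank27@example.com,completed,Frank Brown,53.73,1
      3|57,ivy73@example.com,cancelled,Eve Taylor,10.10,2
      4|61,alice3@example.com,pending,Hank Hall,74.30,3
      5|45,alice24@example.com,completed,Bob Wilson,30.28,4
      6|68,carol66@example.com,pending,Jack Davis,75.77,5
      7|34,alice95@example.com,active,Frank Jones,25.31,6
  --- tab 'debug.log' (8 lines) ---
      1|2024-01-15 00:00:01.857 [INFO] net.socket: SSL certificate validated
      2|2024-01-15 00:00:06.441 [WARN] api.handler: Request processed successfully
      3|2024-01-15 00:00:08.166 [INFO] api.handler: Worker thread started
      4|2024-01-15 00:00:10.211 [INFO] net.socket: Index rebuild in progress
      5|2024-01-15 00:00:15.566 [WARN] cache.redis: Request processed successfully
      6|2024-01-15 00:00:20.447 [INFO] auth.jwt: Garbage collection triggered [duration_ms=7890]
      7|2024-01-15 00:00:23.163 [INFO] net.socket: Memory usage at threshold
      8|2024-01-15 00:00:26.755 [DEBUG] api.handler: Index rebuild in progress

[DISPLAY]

                ┃        m┃68,carol66@example.co┃  ┃  
                ┃        m┃34,alice95@example.co┃  ┃  
                ┃$ echo "d┃                     ┃  ┃  
                ┃done     ┃                     ┃  ┃  
                ┃$ wc main┃                     ┃  ┃  
                ┃  194  88┃                     ┃  ┃  
                ┃$ █      ┗━━━━━━━━━━━━━━━━━━━━━┛  ┃  
                ┃                                  ┃  
                ┗━━━━━━━━━━━━━━━━━━━━━━━━━━━━━━━━━━┛  
           ┏━━━━━━━━━━━━━━━━━━━━━━━━━━━━━━━━━━┓       
           ┃ Terminal                         ┃       
           ┠──────────────────────────────────┨       
           ┃$ python -c "print('hello'.upper()┃       
           ┃HELLO                             ┃       
           ┃$ wc main.py                      ┃       
           ┃  37  121 494 main.py             ┃       
           ┃$ █                               ┃       
           ┃                                  ┃       
           ┃                                  ┃       
           ┃                                  ┃       
           ┗━━━━━━━━━━━━━━━━━━━━━━━━━━━━━━━━━━┛       


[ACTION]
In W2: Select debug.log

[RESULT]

                ┃        m┃2024-01-15 00:00:20.4┃  ┃  
                ┃        m┃2024-01-15 00:00:23.1┃  ┃  
                ┃$ echo "d┃2024-01-15 00:00:26.7┃  ┃  
                ┃done     ┃                     ┃  ┃  
                ┃$ wc main┃                     ┃  ┃  
                ┃  194  88┃                     ┃  ┃  
                ┃$ █      ┗━━━━━━━━━━━━━━━━━━━━━┛  ┃  
                ┃                                  ┃  
                ┗━━━━━━━━━━━━━━━━━━━━━━━━━━━━━━━━━━┛  
           ┏━━━━━━━━━━━━━━━━━━━━━━━━━━━━━━━━━━┓       
           ┃ Terminal                         ┃       
           ┠──────────────────────────────────┨       
           ┃$ python -c "print('hello'.upper()┃       
           ┃HELLO                             ┃       
           ┃$ wc main.py                      ┃       
           ┃  37  121 494 main.py             ┃       
           ┃$ █                               ┃       
           ┃                                  ┃       
           ┃                                  ┃       
           ┃                                  ┃       
           ┗━━━━━━━━━━━━━━━━━━━━━━━━━━━━━━━━━━┛       


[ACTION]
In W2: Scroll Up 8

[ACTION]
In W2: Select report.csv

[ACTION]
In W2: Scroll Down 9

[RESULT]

                ┃        m┃                     ┃  ┃  
                ┃        m┃                     ┃  ┃  
                ┃$ echo "d┃                     ┃  ┃  
                ┃done     ┃                     ┃  ┃  
                ┃$ wc main┃                     ┃  ┃  
                ┃  194  88┃                     ┃  ┃  
                ┃$ █      ┗━━━━━━━━━━━━━━━━━━━━━┛  ┃  
                ┃                                  ┃  
                ┗━━━━━━━━━━━━━━━━━━━━━━━━━━━━━━━━━━┛  
           ┏━━━━━━━━━━━━━━━━━━━━━━━━━━━━━━━━━━┓       
           ┃ Terminal                         ┃       
           ┠──────────────────────────────────┨       
           ┃$ python -c "print('hello'.upper()┃       
           ┃HELLO                             ┃       
           ┃$ wc main.py                      ┃       
           ┃  37  121 494 main.py             ┃       
           ┃$ █                               ┃       
           ┃                                  ┃       
           ┃                                  ┃       
           ┃                                  ┃       
           ┗━━━━━━━━━━━━━━━━━━━━━━━━━━━━━━━━━━┛       


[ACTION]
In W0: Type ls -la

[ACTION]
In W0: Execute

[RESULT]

                ┃done     ┃                     ┃  ┃  
                ┃$ wc main┃                     ┃  ┃  
                ┃  194  88┃                     ┃  ┃  
                ┃$ ls -la ┃                     ┃  ┃  
                ┃-rw-r--r-┃                     ┃3 ┃  
                ┃-rw-r--r-┃                     ┃3 ┃  
                ┃drwxr-xr-┗━━━━━━━━━━━━━━━━━━━━━┛9 ┃  
                ┃$ █                               ┃  
                ┗━━━━━━━━━━━━━━━━━━━━━━━━━━━━━━━━━━┛  
           ┏━━━━━━━━━━━━━━━━━━━━━━━━━━━━━━━━━━┓       
           ┃ Terminal                         ┃       
           ┠──────────────────────────────────┨       
           ┃$ python -c "print('hello'.upper()┃       
           ┃HELLO                             ┃       
           ┃$ wc main.py                      ┃       
           ┃  37  121 494 main.py             ┃       
           ┃$ █                               ┃       
           ┃                                  ┃       
           ┃                                  ┃       
           ┃                                  ┃       
           ┗━━━━━━━━━━━━━━━━━━━━━━━━━━━━━━━━━━┛       
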